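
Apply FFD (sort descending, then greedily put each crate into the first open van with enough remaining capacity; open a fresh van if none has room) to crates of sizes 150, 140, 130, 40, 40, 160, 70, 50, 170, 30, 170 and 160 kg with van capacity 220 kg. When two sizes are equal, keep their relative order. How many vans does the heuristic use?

Sorted descending: 170, 170, 160, 160, 150, 140, 130, 70, 50, 40, 40, 30.
  170 → van 1 (new)  [load 170/220]
  170 → van 2 (new)  [load 170/220]
  160 → van 3 (new)  [load 160/220]
  160 → van 4 (new)  [load 160/220]
  150 → van 5 (new)  [load 150/220]
  140 → van 6 (new)  [load 140/220]
  130 → van 7 (new)  [load 130/220]
  70 → van 5  [load 220/220]
  50 → van 1  [load 220/220]
  40 → van 2  [load 210/220]
  40 → van 3  [load 200/220]
  30 → van 4  [load 190/220]
7 vans opened.

7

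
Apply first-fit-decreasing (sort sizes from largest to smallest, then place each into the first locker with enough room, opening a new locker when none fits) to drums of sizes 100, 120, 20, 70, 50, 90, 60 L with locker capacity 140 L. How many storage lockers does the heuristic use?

4

Sorted descending: 120, 100, 90, 70, 60, 50, 20.
  120 → locker 1 (new)  [load 120/140]
  100 → locker 2 (new)  [load 100/140]
  90 → locker 3 (new)  [load 90/140]
  70 → locker 4 (new)  [load 70/140]
  60 → locker 4  [load 130/140]
  50 → locker 3  [load 140/140]
  20 → locker 1  [load 140/140]
4 storage lockers opened.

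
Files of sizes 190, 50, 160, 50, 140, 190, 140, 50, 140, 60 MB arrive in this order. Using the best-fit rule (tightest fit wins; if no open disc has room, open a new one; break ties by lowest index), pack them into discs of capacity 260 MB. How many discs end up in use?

6

  190 → disc 1 (new)  [load 190/260]
  50 → disc 1  [load 240/260]
  160 → disc 2 (new)  [load 160/260]
  50 → disc 2  [load 210/260]
  140 → disc 3 (new)  [load 140/260]
  190 → disc 4 (new)  [load 190/260]
  140 → disc 5 (new)  [load 140/260]
  50 → disc 2  [load 260/260]
  140 → disc 6 (new)  [load 140/260]
  60 → disc 4  [load 250/260]
6 discs opened.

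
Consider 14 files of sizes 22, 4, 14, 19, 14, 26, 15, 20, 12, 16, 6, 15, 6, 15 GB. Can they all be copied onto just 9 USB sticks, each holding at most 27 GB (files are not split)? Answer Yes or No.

Total = 204 GB; ⌈204/27⌉ = 8.
10 files each exceed half the capacity and cannot share a USB stick, forcing at least 10 USB sticks.
At least 10 USB sticks are required, but only 9 are allowed.

No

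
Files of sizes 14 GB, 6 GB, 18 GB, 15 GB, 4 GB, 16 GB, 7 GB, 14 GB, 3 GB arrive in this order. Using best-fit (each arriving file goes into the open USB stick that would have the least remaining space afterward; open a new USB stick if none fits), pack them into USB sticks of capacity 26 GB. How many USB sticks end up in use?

5

  14 → USB stick 1 (new)  [load 14/26]
  6 → USB stick 1  [load 20/26]
  18 → USB stick 2 (new)  [load 18/26]
  15 → USB stick 3 (new)  [load 15/26]
  4 → USB stick 1  [load 24/26]
  16 → USB stick 4 (new)  [load 16/26]
  7 → USB stick 2  [load 25/26]
  14 → USB stick 5 (new)  [load 14/26]
  3 → USB stick 4  [load 19/26]
5 USB sticks opened.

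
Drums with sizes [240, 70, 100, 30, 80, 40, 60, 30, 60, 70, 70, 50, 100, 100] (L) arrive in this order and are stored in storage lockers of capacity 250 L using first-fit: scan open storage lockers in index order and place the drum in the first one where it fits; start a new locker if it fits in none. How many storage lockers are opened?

  240 → locker 1 (new)  [load 240/250]
  70 → locker 2 (new)  [load 70/250]
  100 → locker 2  [load 170/250]
  30 → locker 2  [load 200/250]
  80 → locker 3 (new)  [load 80/250]
  40 → locker 2  [load 240/250]
  60 → locker 3  [load 140/250]
  30 → locker 3  [load 170/250]
  60 → locker 3  [load 230/250]
  70 → locker 4 (new)  [load 70/250]
  70 → locker 4  [load 140/250]
  50 → locker 4  [load 190/250]
  100 → locker 5 (new)  [load 100/250]
  100 → locker 5  [load 200/250]
5 storage lockers opened.

5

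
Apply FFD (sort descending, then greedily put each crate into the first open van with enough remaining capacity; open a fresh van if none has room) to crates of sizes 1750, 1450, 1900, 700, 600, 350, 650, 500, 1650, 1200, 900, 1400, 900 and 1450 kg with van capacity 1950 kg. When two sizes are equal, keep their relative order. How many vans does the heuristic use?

9

Sorted descending: 1900, 1750, 1650, 1450, 1450, 1400, 1200, 900, 900, 700, 650, 600, 500, 350.
  1900 → van 1 (new)  [load 1900/1950]
  1750 → van 2 (new)  [load 1750/1950]
  1650 → van 3 (new)  [load 1650/1950]
  1450 → van 4 (new)  [load 1450/1950]
  1450 → van 5 (new)  [load 1450/1950]
  1400 → van 6 (new)  [load 1400/1950]
  1200 → van 7 (new)  [load 1200/1950]
  900 → van 8 (new)  [load 900/1950]
  900 → van 8  [load 1800/1950]
  700 → van 7  [load 1900/1950]
  650 → van 9 (new)  [load 650/1950]
  600 → van 9  [load 1250/1950]
  500 → van 4  [load 1950/1950]
  350 → van 5  [load 1800/1950]
9 vans opened.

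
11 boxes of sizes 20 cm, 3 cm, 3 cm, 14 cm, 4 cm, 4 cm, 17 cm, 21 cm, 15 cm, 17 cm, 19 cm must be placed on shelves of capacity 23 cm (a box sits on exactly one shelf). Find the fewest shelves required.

Total = 21 + 20 + 19 + 17 + 17 + 15 + 14 + 4 + 4 + 3 + 3 = 137 cm.
Lower bound: ⌈137/23⌉ = 6 shelves.
Also, 7 boxes each exceed 23/2 cm, and no two of those can share a shelf, so at least 7 shelves are needed.
A packing using 7 shelves:
  shelf 1: 21 = 21
  shelf 2: 20 + 3 = 23
  shelf 3: 19 + 4 = 23
  shelf 4: 17 + 4 = 21
  shelf 5: 17 + 3 = 20
  shelf 6: 15 = 15
  shelf 7: 14 = 14
This matches the lower bound, so 7 is optimal.

7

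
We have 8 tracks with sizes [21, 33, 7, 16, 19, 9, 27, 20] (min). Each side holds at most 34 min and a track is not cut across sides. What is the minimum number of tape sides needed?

6

Total = 33 + 27 + 21 + 20 + 19 + 16 + 9 + 7 = 152 min.
Lower bound: ⌈152/34⌉ = 5 tape sides.
A packing using 6 tape sides:
  side 1: 33 = 33
  side 2: 27 + 7 = 34
  side 3: 21 + 9 = 30
  side 4: 20 = 20
  side 5: 19 = 19
  side 6: 16 = 16
No arrangement into 5 tape sides stays within capacity, so 6 is optimal.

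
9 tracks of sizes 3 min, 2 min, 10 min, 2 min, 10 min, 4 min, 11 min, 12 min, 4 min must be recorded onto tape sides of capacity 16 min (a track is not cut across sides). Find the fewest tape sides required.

4

Total = 12 + 11 + 10 + 10 + 4 + 4 + 3 + 2 + 2 = 58 min.
Lower bound: ⌈58/16⌉ = 4 tape sides.
A packing using 4 tape sides:
  side 1: 12 + 4 = 16
  side 2: 11 + 4 = 15
  side 3: 10 + 3 + 2 = 15
  side 4: 10 + 2 = 12
This matches the lower bound, so 4 is optimal.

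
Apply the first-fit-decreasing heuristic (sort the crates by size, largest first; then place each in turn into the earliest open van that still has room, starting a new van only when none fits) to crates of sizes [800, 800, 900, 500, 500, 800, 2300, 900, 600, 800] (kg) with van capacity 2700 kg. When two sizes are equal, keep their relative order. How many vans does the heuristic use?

4

Sorted descending: 2300, 900, 900, 800, 800, 800, 800, 600, 500, 500.
  2300 → van 1 (new)  [load 2300/2700]
  900 → van 2 (new)  [load 900/2700]
  900 → van 2  [load 1800/2700]
  800 → van 2  [load 2600/2700]
  800 → van 3 (new)  [load 800/2700]
  800 → van 3  [load 1600/2700]
  800 → van 3  [load 2400/2700]
  600 → van 4 (new)  [load 600/2700]
  500 → van 4  [load 1100/2700]
  500 → van 4  [load 1600/2700]
4 vans opened.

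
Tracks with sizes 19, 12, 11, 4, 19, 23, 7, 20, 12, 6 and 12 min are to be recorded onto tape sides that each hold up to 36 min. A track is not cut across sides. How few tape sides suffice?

5

Total = 23 + 20 + 19 + 19 + 12 + 12 + 12 + 11 + 7 + 6 + 4 = 145 min.
Lower bound: ⌈145/36⌉ = 5 tape sides.
A packing using 5 tape sides:
  side 1: 23 + 12 = 35
  side 2: 20 + 12 + 4 = 36
  side 3: 19 + 12 = 31
  side 4: 19 + 11 + 6 = 36
  side 5: 7 = 7
This matches the lower bound, so 5 is optimal.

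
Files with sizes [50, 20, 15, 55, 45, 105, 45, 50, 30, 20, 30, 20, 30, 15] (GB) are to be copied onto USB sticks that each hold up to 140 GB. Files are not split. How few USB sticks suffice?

4

Total = 105 + 55 + 50 + 50 + 45 + 45 + 30 + 30 + 30 + 20 + 20 + 20 + 15 + 15 = 530 GB.
Lower bound: ⌈530/140⌉ = 4 USB sticks.
A packing using 4 USB sticks:
  USB stick 1: 105 + 30 = 135
  USB stick 2: 55 + 50 + 30 = 135
  USB stick 3: 50 + 45 + 45 = 140
  USB stick 4: 30 + 20 + 20 + 20 + 15 + 15 = 120
This matches the lower bound, so 4 is optimal.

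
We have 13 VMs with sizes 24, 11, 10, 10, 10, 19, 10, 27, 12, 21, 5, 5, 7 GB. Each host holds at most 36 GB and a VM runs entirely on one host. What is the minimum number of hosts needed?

Total = 27 + 24 + 21 + 19 + 12 + 11 + 10 + 10 + 10 + 10 + 7 + 5 + 5 = 171 GB.
Lower bound: ⌈171/36⌉ = 5 hosts.
A packing using 5 hosts:
  host 1: 27 + 7 = 34
  host 2: 24 + 12 = 36
  host 3: 21 + 11 = 32
  host 4: 19 + 10 + 5 = 34
  host 5: 10 + 10 + 10 + 5 = 35
This matches the lower bound, so 5 is optimal.

5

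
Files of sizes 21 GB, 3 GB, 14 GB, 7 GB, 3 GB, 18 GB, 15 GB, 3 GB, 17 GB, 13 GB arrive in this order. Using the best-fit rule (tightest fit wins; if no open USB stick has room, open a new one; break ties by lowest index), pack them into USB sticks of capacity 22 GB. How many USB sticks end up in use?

6

  21 → USB stick 1 (new)  [load 21/22]
  3 → USB stick 2 (new)  [load 3/22]
  14 → USB stick 2  [load 17/22]
  7 → USB stick 3 (new)  [load 7/22]
  3 → USB stick 2  [load 20/22]
  18 → USB stick 4 (new)  [load 18/22]
  15 → USB stick 3  [load 22/22]
  3 → USB stick 4  [load 21/22]
  17 → USB stick 5 (new)  [load 17/22]
  13 → USB stick 6 (new)  [load 13/22]
6 USB sticks opened.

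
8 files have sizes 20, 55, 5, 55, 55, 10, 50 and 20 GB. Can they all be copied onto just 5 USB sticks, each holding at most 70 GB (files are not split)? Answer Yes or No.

Yes

A valid assignment using 5 USB sticks:
  USB stick 1: 55 + 10 + 5 = 70
  USB stick 2: 55 = 55
  USB stick 3: 55 = 55
  USB stick 4: 50 + 20 = 70
  USB stick 5: 20 = 20
Every load is within 70 GB, so 5 USB sticks suffice.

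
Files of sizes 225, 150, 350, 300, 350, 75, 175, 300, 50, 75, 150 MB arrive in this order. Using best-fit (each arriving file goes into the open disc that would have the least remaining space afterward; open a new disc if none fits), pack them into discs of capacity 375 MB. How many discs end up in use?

7

  225 → disc 1 (new)  [load 225/375]
  150 → disc 1  [load 375/375]
  350 → disc 2 (new)  [load 350/375]
  300 → disc 3 (new)  [load 300/375]
  350 → disc 4 (new)  [load 350/375]
  75 → disc 3  [load 375/375]
  175 → disc 5 (new)  [load 175/375]
  300 → disc 6 (new)  [load 300/375]
  50 → disc 6  [load 350/375]
  75 → disc 5  [load 250/375]
  150 → disc 7 (new)  [load 150/375]
7 discs opened.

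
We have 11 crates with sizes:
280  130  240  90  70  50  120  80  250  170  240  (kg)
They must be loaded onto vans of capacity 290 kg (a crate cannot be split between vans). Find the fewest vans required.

7

Total = 280 + 250 + 240 + 240 + 170 + 130 + 120 + 90 + 80 + 70 + 50 = 1720 kg.
Lower bound: ⌈1720/290⌉ = 6 vans.
A packing using 7 vans:
  van 1: 280 = 280
  van 2: 250 = 250
  van 3: 240 + 50 = 290
  van 4: 240 = 240
  van 5: 170 + 120 = 290
  van 6: 130 + 90 + 70 = 290
  van 7: 80 = 80
No arrangement into 6 vans stays within capacity, so 7 is optimal.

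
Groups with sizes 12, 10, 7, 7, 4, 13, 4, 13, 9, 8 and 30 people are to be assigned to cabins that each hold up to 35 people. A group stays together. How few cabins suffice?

Total = 30 + 13 + 13 + 12 + 10 + 9 + 8 + 7 + 7 + 4 + 4 = 117 people.
Lower bound: ⌈117/35⌉ = 4 cabins.
A packing using 4 cabins:
  cabin 1: 30 + 4 = 34
  cabin 2: 13 + 13 + 9 = 35
  cabin 3: 12 + 10 + 8 + 4 = 34
  cabin 4: 7 + 7 = 14
This matches the lower bound, so 4 is optimal.

4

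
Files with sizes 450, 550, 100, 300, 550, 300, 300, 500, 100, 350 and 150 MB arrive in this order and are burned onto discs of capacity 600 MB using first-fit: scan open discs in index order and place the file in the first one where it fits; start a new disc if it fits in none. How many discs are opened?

  450 → disc 1 (new)  [load 450/600]
  550 → disc 2 (new)  [load 550/600]
  100 → disc 1  [load 550/600]
  300 → disc 3 (new)  [load 300/600]
  550 → disc 4 (new)  [load 550/600]
  300 → disc 3  [load 600/600]
  300 → disc 5 (new)  [load 300/600]
  500 → disc 6 (new)  [load 500/600]
  100 → disc 5  [load 400/600]
  350 → disc 7 (new)  [load 350/600]
  150 → disc 5  [load 550/600]
7 discs opened.

7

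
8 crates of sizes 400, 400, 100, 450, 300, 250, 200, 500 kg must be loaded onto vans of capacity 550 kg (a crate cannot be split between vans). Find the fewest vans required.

Total = 500 + 450 + 400 + 400 + 300 + 250 + 200 + 100 = 2600 kg.
Lower bound: ⌈2600/550⌉ = 5 vans.
A packing using 6 vans:
  van 1: 500 = 500
  van 2: 450 + 100 = 550
  van 3: 400 = 400
  van 4: 400 = 400
  van 5: 300 + 250 = 550
  van 6: 200 = 200
No arrangement into 5 vans stays within capacity, so 6 is optimal.

6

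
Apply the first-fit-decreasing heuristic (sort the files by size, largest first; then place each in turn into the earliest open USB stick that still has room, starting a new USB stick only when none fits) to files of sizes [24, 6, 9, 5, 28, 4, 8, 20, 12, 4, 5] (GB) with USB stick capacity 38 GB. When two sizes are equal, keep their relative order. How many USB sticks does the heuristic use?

4

Sorted descending: 28, 24, 20, 12, 9, 8, 6, 5, 5, 4, 4.
  28 → USB stick 1 (new)  [load 28/38]
  24 → USB stick 2 (new)  [load 24/38]
  20 → USB stick 3 (new)  [load 20/38]
  12 → USB stick 2  [load 36/38]
  9 → USB stick 1  [load 37/38]
  8 → USB stick 3  [load 28/38]
  6 → USB stick 3  [load 34/38]
  5 → USB stick 4 (new)  [load 5/38]
  5 → USB stick 4  [load 10/38]
  4 → USB stick 3  [load 38/38]
  4 → USB stick 4  [load 14/38]
4 USB sticks opened.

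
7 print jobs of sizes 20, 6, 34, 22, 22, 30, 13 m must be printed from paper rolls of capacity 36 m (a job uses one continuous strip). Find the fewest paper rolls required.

5

Total = 34 + 30 + 22 + 22 + 20 + 13 + 6 = 147 m.
Lower bound: ⌈147/36⌉ = 5 paper rolls.
A packing using 5 paper rolls:
  roll 1: 34 = 34
  roll 2: 30 + 6 = 36
  roll 3: 22 + 13 = 35
  roll 4: 22 = 22
  roll 5: 20 = 20
This matches the lower bound, so 5 is optimal.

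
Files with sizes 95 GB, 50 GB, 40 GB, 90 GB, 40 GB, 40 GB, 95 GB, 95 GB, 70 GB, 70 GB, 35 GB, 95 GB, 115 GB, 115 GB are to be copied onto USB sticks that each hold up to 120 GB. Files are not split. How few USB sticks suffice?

Total = 115 + 115 + 95 + 95 + 95 + 95 + 90 + 70 + 70 + 50 + 40 + 40 + 40 + 35 = 1045 GB.
Lower bound: ⌈1045/120⌉ = 9 USB sticks.
A packing using 10 USB sticks:
  USB stick 1: 115 = 115
  USB stick 2: 115 = 115
  USB stick 3: 95 = 95
  USB stick 4: 95 = 95
  USB stick 5: 95 = 95
  USB stick 6: 95 = 95
  USB stick 7: 90 = 90
  USB stick 8: 70 + 50 = 120
  USB stick 9: 70 + 40 = 110
  USB stick 10: 40 + 40 + 35 = 115
No arrangement into 9 USB sticks stays within capacity, so 10 is optimal.

10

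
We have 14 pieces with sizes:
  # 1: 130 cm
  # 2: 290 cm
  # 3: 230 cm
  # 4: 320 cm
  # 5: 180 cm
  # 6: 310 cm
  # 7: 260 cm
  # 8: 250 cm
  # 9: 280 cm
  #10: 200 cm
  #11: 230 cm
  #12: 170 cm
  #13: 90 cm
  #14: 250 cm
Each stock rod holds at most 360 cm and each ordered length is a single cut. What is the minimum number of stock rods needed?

Total = 320 + 310 + 290 + 280 + 260 + 250 + 250 + 230 + 230 + 200 + 180 + 170 + 130 + 90 = 3190 cm.
Lower bound: ⌈3190/360⌉ = 9 stock rods.
Also, 10 pieces each exceed 180 cm, and no two of those can share a stock rod, so at least 10 stock rods are needed.
A packing using 11 stock rods:
  stock rod 1: 320 = 320
  stock rod 2: 310 = 310
  stock rod 3: 290 = 290
  stock rod 4: 280 = 280
  stock rod 5: 260 + 90 = 350
  stock rod 6: 250 = 250
  stock rod 7: 250 = 250
  stock rod 8: 230 + 130 = 360
  stock rod 9: 230 = 230
  stock rod 10: 200 = 200
  stock rod 11: 180 + 170 = 350
No arrangement into 10 stock rods stays within capacity, so 11 is optimal.

11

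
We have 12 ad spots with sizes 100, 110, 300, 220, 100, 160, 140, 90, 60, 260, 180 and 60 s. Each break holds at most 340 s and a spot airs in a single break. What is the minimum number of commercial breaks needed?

6

Total = 300 + 260 + 220 + 180 + 160 + 140 + 110 + 100 + 100 + 90 + 60 + 60 = 1780 s.
Lower bound: ⌈1780/340⌉ = 6 commercial breaks.
A packing using 6 commercial breaks:
  break 1: 300 = 300
  break 2: 260 + 60 = 320
  break 3: 220 + 110 = 330
  break 4: 180 + 160 = 340
  break 5: 140 + 100 + 100 = 340
  break 6: 90 + 60 = 150
This matches the lower bound, so 6 is optimal.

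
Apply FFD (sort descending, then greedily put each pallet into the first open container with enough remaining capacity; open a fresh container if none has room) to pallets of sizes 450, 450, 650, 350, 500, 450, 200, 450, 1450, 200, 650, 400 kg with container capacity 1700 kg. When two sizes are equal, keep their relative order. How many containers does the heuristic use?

4

Sorted descending: 1450, 650, 650, 500, 450, 450, 450, 450, 400, 350, 200, 200.
  1450 → container 1 (new)  [load 1450/1700]
  650 → container 2 (new)  [load 650/1700]
  650 → container 2  [load 1300/1700]
  500 → container 3 (new)  [load 500/1700]
  450 → container 3  [load 950/1700]
  450 → container 3  [load 1400/1700]
  450 → container 4 (new)  [load 450/1700]
  450 → container 4  [load 900/1700]
  400 → container 2  [load 1700/1700]
  350 → container 4  [load 1250/1700]
  200 → container 1  [load 1650/1700]
  200 → container 3  [load 1600/1700]
4 containers opened.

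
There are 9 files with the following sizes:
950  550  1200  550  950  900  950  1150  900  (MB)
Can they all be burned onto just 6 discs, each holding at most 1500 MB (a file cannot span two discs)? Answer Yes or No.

Total = 8100 MB; ⌈8100/1500⌉ = 6.
7 files each exceed half the capacity and cannot share a disc, forcing at least 7 discs.
At least 7 discs are required, but only 6 are allowed.

No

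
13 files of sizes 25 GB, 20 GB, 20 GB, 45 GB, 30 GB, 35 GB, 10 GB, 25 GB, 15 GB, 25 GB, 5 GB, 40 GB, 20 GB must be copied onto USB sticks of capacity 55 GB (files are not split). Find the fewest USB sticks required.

6

Total = 45 + 40 + 35 + 30 + 25 + 25 + 25 + 20 + 20 + 20 + 15 + 10 + 5 = 315 GB.
Lower bound: ⌈315/55⌉ = 6 USB sticks.
A packing using 6 USB sticks:
  USB stick 1: 45 + 10 = 55
  USB stick 2: 40 + 15 = 55
  USB stick 3: 35 + 20 = 55
  USB stick 4: 30 + 25 = 55
  USB stick 5: 25 + 25 + 5 = 55
  USB stick 6: 20 + 20 = 40
This matches the lower bound, so 6 is optimal.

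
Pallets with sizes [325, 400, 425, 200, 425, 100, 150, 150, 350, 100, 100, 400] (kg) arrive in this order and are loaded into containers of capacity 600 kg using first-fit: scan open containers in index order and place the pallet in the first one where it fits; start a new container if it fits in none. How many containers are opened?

  325 → container 1 (new)  [load 325/600]
  400 → container 2 (new)  [load 400/600]
  425 → container 3 (new)  [load 425/600]
  200 → container 1  [load 525/600]
  425 → container 4 (new)  [load 425/600]
  100 → container 2  [load 500/600]
  150 → container 3  [load 575/600]
  150 → container 4  [load 575/600]
  350 → container 5 (new)  [load 350/600]
  100 → container 2  [load 600/600]
  100 → container 5  [load 450/600]
  400 → container 6 (new)  [load 400/600]
6 containers opened.

6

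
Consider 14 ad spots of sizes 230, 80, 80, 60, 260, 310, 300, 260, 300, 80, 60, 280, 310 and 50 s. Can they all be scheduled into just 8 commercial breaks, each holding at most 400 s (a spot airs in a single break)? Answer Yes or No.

A valid assignment using 8 commercial breaks:
  break 1: 310 + 80 = 390
  break 2: 310 + 80 = 390
  break 3: 300 + 80 = 380
  break 4: 300 + 60 = 360
  break 5: 280 + 60 + 50 = 390
  break 6: 260 = 260
  break 7: 260 = 260
  break 8: 230 = 230
Every load is within 400 s, so 8 commercial breaks suffice.

Yes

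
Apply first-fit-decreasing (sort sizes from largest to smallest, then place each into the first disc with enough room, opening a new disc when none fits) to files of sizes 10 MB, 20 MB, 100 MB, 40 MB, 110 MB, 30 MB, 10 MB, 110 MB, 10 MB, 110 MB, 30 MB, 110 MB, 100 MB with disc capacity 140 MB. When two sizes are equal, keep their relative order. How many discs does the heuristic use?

Sorted descending: 110, 110, 110, 110, 100, 100, 40, 30, 30, 20, 10, 10, 10.
  110 → disc 1 (new)  [load 110/140]
  110 → disc 2 (new)  [load 110/140]
  110 → disc 3 (new)  [load 110/140]
  110 → disc 4 (new)  [load 110/140]
  100 → disc 5 (new)  [load 100/140]
  100 → disc 6 (new)  [load 100/140]
  40 → disc 5  [load 140/140]
  30 → disc 1  [load 140/140]
  30 → disc 2  [load 140/140]
  20 → disc 3  [load 130/140]
  10 → disc 3  [load 140/140]
  10 → disc 4  [load 120/140]
  10 → disc 4  [load 130/140]
6 discs opened.

6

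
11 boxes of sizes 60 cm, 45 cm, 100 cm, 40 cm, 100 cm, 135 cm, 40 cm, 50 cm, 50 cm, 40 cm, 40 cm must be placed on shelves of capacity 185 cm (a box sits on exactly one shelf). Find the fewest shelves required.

4

Total = 135 + 100 + 100 + 60 + 50 + 50 + 45 + 40 + 40 + 40 + 40 = 700 cm.
Lower bound: ⌈700/185⌉ = 4 shelves.
A packing using 4 shelves:
  shelf 1: 135 + 50 = 185
  shelf 2: 100 + 60 = 160
  shelf 3: 100 + 45 + 40 = 185
  shelf 4: 50 + 40 + 40 + 40 = 170
This matches the lower bound, so 4 is optimal.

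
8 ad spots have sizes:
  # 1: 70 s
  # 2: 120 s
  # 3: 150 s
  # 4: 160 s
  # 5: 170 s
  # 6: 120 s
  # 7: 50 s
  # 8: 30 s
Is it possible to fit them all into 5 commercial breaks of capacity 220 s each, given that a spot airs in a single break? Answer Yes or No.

A valid assignment using 5 commercial breaks:
  break 1: 170 + 50 = 220
  break 2: 160 + 30 = 190
  break 3: 150 + 70 = 220
  break 4: 120 = 120
  break 5: 120 = 120
Every load is within 220 s, so 5 commercial breaks suffice.

Yes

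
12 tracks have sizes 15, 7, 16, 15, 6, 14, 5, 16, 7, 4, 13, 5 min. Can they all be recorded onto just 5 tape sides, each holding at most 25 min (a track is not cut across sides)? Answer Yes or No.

Total = 123 min; ⌈123/25⌉ = 5.
6 tracks each exceed half the capacity and cannot share a side, forcing at least 6 tape sides.
At least 6 tape sides are required, but only 5 are allowed.

No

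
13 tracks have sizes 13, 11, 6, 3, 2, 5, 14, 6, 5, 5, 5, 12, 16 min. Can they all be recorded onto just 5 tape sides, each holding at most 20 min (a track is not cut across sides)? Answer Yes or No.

Total = 103 min; ⌈103/20⌉ = 6.
At least 6 tape sides are required, but only 5 are allowed.

No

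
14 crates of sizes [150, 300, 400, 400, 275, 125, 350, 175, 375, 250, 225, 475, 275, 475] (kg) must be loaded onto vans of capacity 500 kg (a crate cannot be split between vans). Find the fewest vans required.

Total = 475 + 475 + 400 + 400 + 375 + 350 + 300 + 275 + 275 + 250 + 225 + 175 + 150 + 125 = 4250 kg.
Lower bound: ⌈4250/500⌉ = 9 vans.
A packing using 10 vans:
  van 1: 475 = 475
  van 2: 475 = 475
  van 3: 400 = 400
  van 4: 400 = 400
  van 5: 375 + 125 = 500
  van 6: 350 + 150 = 500
  van 7: 300 + 175 = 475
  van 8: 275 + 225 = 500
  van 9: 275 = 275
  van 10: 250 = 250
No arrangement into 9 vans stays within capacity, so 10 is optimal.

10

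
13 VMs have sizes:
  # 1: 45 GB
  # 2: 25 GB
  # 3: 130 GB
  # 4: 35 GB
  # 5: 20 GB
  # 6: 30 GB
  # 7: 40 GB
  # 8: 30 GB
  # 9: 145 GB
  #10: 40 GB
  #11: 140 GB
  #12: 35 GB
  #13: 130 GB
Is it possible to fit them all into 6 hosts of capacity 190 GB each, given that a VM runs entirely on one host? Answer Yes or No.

A valid assignment using 5 hosts:
  host 1: 145 + 45 = 190
  host 2: 140 + 40 = 180
  host 3: 130 + 40 + 20 = 190
  host 4: 130 + 35 + 25 = 190
  host 5: 35 + 30 + 30 = 95
That uses only 5 ≤ 6, so 6 hosts are enough.

Yes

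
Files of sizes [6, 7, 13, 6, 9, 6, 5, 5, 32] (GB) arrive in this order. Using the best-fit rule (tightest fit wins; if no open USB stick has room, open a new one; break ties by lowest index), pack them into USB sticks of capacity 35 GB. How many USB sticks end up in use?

3

  6 → USB stick 1 (new)  [load 6/35]
  7 → USB stick 1  [load 13/35]
  13 → USB stick 1  [load 26/35]
  6 → USB stick 1  [load 32/35]
  9 → USB stick 2 (new)  [load 9/35]
  6 → USB stick 2  [load 15/35]
  5 → USB stick 2  [load 20/35]
  5 → USB stick 2  [load 25/35]
  32 → USB stick 3 (new)  [load 32/35]
3 USB sticks opened.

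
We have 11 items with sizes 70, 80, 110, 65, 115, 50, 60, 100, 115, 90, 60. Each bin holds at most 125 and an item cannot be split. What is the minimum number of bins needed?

9

Total = 115 + 115 + 110 + 100 + 90 + 80 + 70 + 65 + 60 + 60 + 50 = 915.
Lower bound: ⌈915/125⌉ = 8 bins.
A packing using 9 bins:
  bin 1: 115 = 115
  bin 2: 115 = 115
  bin 3: 110 = 110
  bin 4: 100 = 100
  bin 5: 90 = 90
  bin 6: 80 = 80
  bin 7: 70 + 50 = 120
  bin 8: 65 + 60 = 125
  bin 9: 60 = 60
No arrangement into 8 bins stays within capacity, so 9 is optimal.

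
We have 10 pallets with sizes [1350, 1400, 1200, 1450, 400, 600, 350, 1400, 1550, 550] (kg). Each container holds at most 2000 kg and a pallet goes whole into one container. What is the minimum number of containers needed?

6

Total = 1550 + 1450 + 1400 + 1400 + 1350 + 1200 + 600 + 550 + 400 + 350 = 10250 kg.
Lower bound: ⌈10250/2000⌉ = 6 containers.
A packing using 6 containers:
  container 1: 1550 + 400 = 1950
  container 2: 1450 + 550 = 2000
  container 3: 1400 + 600 = 2000
  container 4: 1400 + 350 = 1750
  container 5: 1350 = 1350
  container 6: 1200 = 1200
This matches the lower bound, so 6 is optimal.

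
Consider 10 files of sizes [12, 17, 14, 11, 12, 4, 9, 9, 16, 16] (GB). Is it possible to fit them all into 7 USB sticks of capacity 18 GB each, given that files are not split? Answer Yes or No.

No

Total = 120 GB; ⌈120/18⌉ = 7.
The bound of 7 does not rule out 7, but exhaustive search shows no assignment into 7 USB sticks of capacity 18 GB exists — the minimum is 8.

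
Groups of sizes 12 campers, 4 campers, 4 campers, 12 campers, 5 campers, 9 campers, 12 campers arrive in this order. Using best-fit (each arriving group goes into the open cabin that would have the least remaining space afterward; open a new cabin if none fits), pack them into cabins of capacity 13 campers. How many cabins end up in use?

5

  12 → cabin 1 (new)  [load 12/13]
  4 → cabin 2 (new)  [load 4/13]
  4 → cabin 2  [load 8/13]
  12 → cabin 3 (new)  [load 12/13]
  5 → cabin 2  [load 13/13]
  9 → cabin 4 (new)  [load 9/13]
  12 → cabin 5 (new)  [load 12/13]
5 cabins opened.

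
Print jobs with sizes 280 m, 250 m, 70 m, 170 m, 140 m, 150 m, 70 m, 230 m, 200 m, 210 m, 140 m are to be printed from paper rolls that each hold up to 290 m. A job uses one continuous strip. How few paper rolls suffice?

Total = 280 + 250 + 230 + 210 + 200 + 170 + 150 + 140 + 140 + 70 + 70 = 1910 m.
Lower bound: ⌈1910/290⌉ = 7 paper rolls.
A packing using 8 paper rolls:
  roll 1: 280 = 280
  roll 2: 250 = 250
  roll 3: 230 = 230
  roll 4: 210 + 70 = 280
  roll 5: 200 + 70 = 270
  roll 6: 170 = 170
  roll 7: 150 + 140 = 290
  roll 8: 140 = 140
No arrangement into 7 paper rolls stays within capacity, so 8 is optimal.

8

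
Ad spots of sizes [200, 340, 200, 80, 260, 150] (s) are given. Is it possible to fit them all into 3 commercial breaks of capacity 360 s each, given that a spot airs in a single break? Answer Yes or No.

No

Total = 1230 s; ⌈1230/360⌉ = 4.
At least 4 commercial breaks are required, but only 3 are allowed.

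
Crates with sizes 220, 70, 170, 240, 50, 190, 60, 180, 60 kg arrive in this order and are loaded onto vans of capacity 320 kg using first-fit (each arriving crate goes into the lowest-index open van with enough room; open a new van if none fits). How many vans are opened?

5

  220 → van 1 (new)  [load 220/320]
  70 → van 1  [load 290/320]
  170 → van 2 (new)  [load 170/320]
  240 → van 3 (new)  [load 240/320]
  50 → van 2  [load 220/320]
  190 → van 4 (new)  [load 190/320]
  60 → van 2  [load 280/320]
  180 → van 5 (new)  [load 180/320]
  60 → van 3  [load 300/320]
5 vans opened.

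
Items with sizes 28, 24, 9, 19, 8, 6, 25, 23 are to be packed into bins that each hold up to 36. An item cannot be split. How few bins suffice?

5

Total = 28 + 25 + 24 + 23 + 19 + 9 + 8 + 6 = 142.
Lower bound: ⌈142/36⌉ = 4 bins.
Also, 5 items each exceed 18, and no two of those can share a bin, so at least 5 bins are needed.
A packing using 5 bins:
  bin 1: 28 + 8 = 36
  bin 2: 25 + 9 = 34
  bin 3: 24 + 6 = 30
  bin 4: 23 = 23
  bin 5: 19 = 19
This matches the lower bound, so 5 is optimal.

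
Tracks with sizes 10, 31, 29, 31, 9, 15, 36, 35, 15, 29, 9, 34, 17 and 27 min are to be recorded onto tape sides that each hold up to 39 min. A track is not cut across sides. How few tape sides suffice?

10

Total = 36 + 35 + 34 + 31 + 31 + 29 + 29 + 27 + 17 + 15 + 15 + 10 + 9 + 9 = 327 min.
Lower bound: ⌈327/39⌉ = 9 tape sides.
A packing using 10 tape sides:
  side 1: 36 = 36
  side 2: 35 = 35
  side 3: 34 = 34
  side 4: 31 = 31
  side 5: 31 = 31
  side 6: 29 + 10 = 39
  side 7: 29 + 9 = 38
  side 8: 27 + 9 = 36
  side 9: 17 + 15 = 32
  side 10: 15 = 15
No arrangement into 9 tape sides stays within capacity, so 10 is optimal.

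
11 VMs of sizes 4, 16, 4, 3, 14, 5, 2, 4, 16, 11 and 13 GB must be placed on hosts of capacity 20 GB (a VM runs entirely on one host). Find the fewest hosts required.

5

Total = 16 + 16 + 14 + 13 + 11 + 5 + 4 + 4 + 4 + 3 + 2 = 92 GB.
Lower bound: ⌈92/20⌉ = 5 hosts.
A packing using 5 hosts:
  host 1: 16 + 4 = 20
  host 2: 16 + 4 = 20
  host 3: 14 + 5 = 19
  host 4: 13 + 4 + 3 = 20
  host 5: 11 + 2 = 13
This matches the lower bound, so 5 is optimal.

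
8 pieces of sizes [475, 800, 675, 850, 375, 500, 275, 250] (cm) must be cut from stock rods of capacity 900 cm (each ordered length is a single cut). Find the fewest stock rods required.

Total = 850 + 800 + 675 + 500 + 475 + 375 + 275 + 250 = 4200 cm.
Lower bound: ⌈4200/900⌉ = 5 stock rods.
A packing using 6 stock rods:
  stock rod 1: 850 = 850
  stock rod 2: 800 = 800
  stock rod 3: 675 = 675
  stock rod 4: 500 + 375 = 875
  stock rod 5: 475 + 275 = 750
  stock rod 6: 250 = 250
No arrangement into 5 stock rods stays within capacity, so 6 is optimal.

6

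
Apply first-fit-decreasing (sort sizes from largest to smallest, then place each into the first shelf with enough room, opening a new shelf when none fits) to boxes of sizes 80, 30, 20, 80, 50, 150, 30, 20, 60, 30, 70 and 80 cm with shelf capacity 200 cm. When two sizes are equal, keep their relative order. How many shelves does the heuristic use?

Sorted descending: 150, 80, 80, 80, 70, 60, 50, 30, 30, 30, 20, 20.
  150 → shelf 1 (new)  [load 150/200]
  80 → shelf 2 (new)  [load 80/200]
  80 → shelf 2  [load 160/200]
  80 → shelf 3 (new)  [load 80/200]
  70 → shelf 3  [load 150/200]
  60 → shelf 4 (new)  [load 60/200]
  50 → shelf 1  [load 200/200]
  30 → shelf 2  [load 190/200]
  30 → shelf 3  [load 180/200]
  30 → shelf 4  [load 90/200]
  20 → shelf 3  [load 200/200]
  20 → shelf 4  [load 110/200]
4 shelves opened.

4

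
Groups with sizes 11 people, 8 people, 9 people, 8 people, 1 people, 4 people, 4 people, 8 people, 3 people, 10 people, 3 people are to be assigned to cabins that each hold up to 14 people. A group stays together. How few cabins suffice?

6

Total = 11 + 10 + 9 + 8 + 8 + 8 + 4 + 4 + 3 + 3 + 1 = 69 people.
Lower bound: ⌈69/14⌉ = 5 cabins.
Also, 6 groups each exceed 7 people, and no two of those can share a cabin, so at least 6 cabins are needed.
A packing using 6 cabins:
  cabin 1: 11 + 3 = 14
  cabin 2: 10 + 4 = 14
  cabin 3: 9 + 4 + 1 = 14
  cabin 4: 8 + 3 = 11
  cabin 5: 8 = 8
  cabin 6: 8 = 8
This matches the lower bound, so 6 is optimal.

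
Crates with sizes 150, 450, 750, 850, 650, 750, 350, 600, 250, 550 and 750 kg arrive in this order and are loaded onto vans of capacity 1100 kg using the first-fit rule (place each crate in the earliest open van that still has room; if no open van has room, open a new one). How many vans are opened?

  150 → van 1 (new)  [load 150/1100]
  450 → van 1  [load 600/1100]
  750 → van 2 (new)  [load 750/1100]
  850 → van 3 (new)  [load 850/1100]
  650 → van 4 (new)  [load 650/1100]
  750 → van 5 (new)  [load 750/1100]
  350 → van 1  [load 950/1100]
  600 → van 6 (new)  [load 600/1100]
  250 → van 2  [load 1000/1100]
  550 → van 7 (new)  [load 550/1100]
  750 → van 8 (new)  [load 750/1100]
8 vans opened.

8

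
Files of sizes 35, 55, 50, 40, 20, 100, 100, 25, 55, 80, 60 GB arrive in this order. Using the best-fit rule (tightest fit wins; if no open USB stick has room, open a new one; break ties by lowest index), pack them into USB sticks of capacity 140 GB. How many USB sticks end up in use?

  35 → USB stick 1 (new)  [load 35/140]
  55 → USB stick 1  [load 90/140]
  50 → USB stick 1  [load 140/140]
  40 → USB stick 2 (new)  [load 40/140]
  20 → USB stick 2  [load 60/140]
  100 → USB stick 3 (new)  [load 100/140]
  100 → USB stick 4 (new)  [load 100/140]
  25 → USB stick 3  [load 125/140]
  55 → USB stick 2  [load 115/140]
  80 → USB stick 5 (new)  [load 80/140]
  60 → USB stick 5  [load 140/140]
5 USB sticks opened.

5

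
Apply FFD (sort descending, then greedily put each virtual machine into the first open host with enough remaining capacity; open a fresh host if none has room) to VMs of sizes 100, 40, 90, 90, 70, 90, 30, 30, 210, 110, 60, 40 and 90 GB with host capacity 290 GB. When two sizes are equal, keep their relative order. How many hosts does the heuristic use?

4

Sorted descending: 210, 110, 100, 90, 90, 90, 90, 70, 60, 40, 40, 30, 30.
  210 → host 1 (new)  [load 210/290]
  110 → host 2 (new)  [load 110/290]
  100 → host 2  [load 210/290]
  90 → host 3 (new)  [load 90/290]
  90 → host 3  [load 180/290]
  90 → host 3  [load 270/290]
  90 → host 4 (new)  [load 90/290]
  70 → host 1  [load 280/290]
  60 → host 2  [load 270/290]
  40 → host 4  [load 130/290]
  40 → host 4  [load 170/290]
  30 → host 4  [load 200/290]
  30 → host 4  [load 230/290]
4 hosts opened.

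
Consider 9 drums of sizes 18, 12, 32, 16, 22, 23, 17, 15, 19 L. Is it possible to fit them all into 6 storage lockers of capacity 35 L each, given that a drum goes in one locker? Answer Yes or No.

Yes

A valid assignment using 6 storage lockers:
  locker 1: 32 = 32
  locker 2: 23 + 12 = 35
  locker 3: 22 = 22
  locker 4: 19 + 16 = 35
  locker 5: 18 + 17 = 35
  locker 6: 15 = 15
Every load is within 35 L, so 6 storage lockers suffice.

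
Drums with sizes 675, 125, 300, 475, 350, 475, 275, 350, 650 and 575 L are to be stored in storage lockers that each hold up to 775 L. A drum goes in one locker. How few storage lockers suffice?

Total = 675 + 650 + 575 + 475 + 475 + 350 + 350 + 300 + 275 + 125 = 4250 L.
Lower bound: ⌈4250/775⌉ = 6 storage lockers.
A packing using 6 storage lockers:
  locker 1: 675 = 675
  locker 2: 650 + 125 = 775
  locker 3: 575 = 575
  locker 4: 475 + 300 = 775
  locker 5: 475 + 275 = 750
  locker 6: 350 + 350 = 700
This matches the lower bound, so 6 is optimal.

6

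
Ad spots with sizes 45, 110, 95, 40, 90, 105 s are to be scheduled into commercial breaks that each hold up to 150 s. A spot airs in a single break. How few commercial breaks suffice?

4

Total = 110 + 105 + 95 + 90 + 45 + 40 = 485 s.
Lower bound: ⌈485/150⌉ = 4 commercial breaks.
A packing using 4 commercial breaks:
  break 1: 110 + 40 = 150
  break 2: 105 + 45 = 150
  break 3: 95 = 95
  break 4: 90 = 90
This matches the lower bound, so 4 is optimal.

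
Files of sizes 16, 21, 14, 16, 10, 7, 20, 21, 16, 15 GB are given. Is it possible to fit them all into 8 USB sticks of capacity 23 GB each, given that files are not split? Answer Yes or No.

Total = 156 GB; ⌈156/23⌉ = 7.
8 files each exceed half the capacity and cannot share a USB stick, forcing at least 8 USB sticks.
The bound of 8 does not rule out 8, but exhaustive search shows no assignment into 8 USB sticks of capacity 23 GB exists — the minimum is 9.

No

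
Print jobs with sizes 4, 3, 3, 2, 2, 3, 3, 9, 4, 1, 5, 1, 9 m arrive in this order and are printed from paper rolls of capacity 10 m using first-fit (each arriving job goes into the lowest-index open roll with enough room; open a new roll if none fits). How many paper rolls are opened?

  4 → roll 1 (new)  [load 4/10]
  3 → roll 1  [load 7/10]
  3 → roll 1  [load 10/10]
  2 → roll 2 (new)  [load 2/10]
  2 → roll 2  [load 4/10]
  3 → roll 2  [load 7/10]
  3 → roll 2  [load 10/10]
  9 → roll 3 (new)  [load 9/10]
  4 → roll 4 (new)  [load 4/10]
  1 → roll 3  [load 10/10]
  5 → roll 4  [load 9/10]
  1 → roll 4  [load 10/10]
  9 → roll 5 (new)  [load 9/10]
5 paper rolls opened.

5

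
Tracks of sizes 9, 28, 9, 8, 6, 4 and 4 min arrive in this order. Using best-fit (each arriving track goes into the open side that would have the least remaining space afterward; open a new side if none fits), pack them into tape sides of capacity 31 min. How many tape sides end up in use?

3

  9 → side 1 (new)  [load 9/31]
  28 → side 2 (new)  [load 28/31]
  9 → side 1  [load 18/31]
  8 → side 1  [load 26/31]
  6 → side 3 (new)  [load 6/31]
  4 → side 1  [load 30/31]
  4 → side 3  [load 10/31]
3 tape sides opened.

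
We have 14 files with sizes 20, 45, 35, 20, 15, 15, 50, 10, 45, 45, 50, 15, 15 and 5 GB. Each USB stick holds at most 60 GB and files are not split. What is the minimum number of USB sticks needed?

7

Total = 50 + 50 + 45 + 45 + 45 + 35 + 20 + 20 + 15 + 15 + 15 + 15 + 10 + 5 = 385 GB.
Lower bound: ⌈385/60⌉ = 7 USB sticks.
A packing using 7 USB sticks:
  USB stick 1: 50 + 10 = 60
  USB stick 2: 50 + 5 = 55
  USB stick 3: 45 + 15 = 60
  USB stick 4: 45 + 15 = 60
  USB stick 5: 45 + 15 = 60
  USB stick 6: 35 + 20 = 55
  USB stick 7: 20 + 15 = 35
This matches the lower bound, so 7 is optimal.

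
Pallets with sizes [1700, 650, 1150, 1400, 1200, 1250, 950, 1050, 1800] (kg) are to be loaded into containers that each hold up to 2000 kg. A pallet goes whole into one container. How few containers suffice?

Total = 1800 + 1700 + 1400 + 1250 + 1200 + 1150 + 1050 + 950 + 650 = 11150 kg.
Lower bound: ⌈11150/2000⌉ = 6 containers.
Also, 7 pallets each exceed 1000 kg, and no two of those can share a container, so at least 7 containers are needed.
A packing using 7 containers:
  container 1: 1800 = 1800
  container 2: 1700 = 1700
  container 3: 1400 = 1400
  container 4: 1250 + 650 = 1900
  container 5: 1200 = 1200
  container 6: 1150 = 1150
  container 7: 1050 + 950 = 2000
This matches the lower bound, so 7 is optimal.

7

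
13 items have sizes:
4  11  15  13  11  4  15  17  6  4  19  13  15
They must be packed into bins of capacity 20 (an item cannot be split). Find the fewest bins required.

Total = 19 + 17 + 15 + 15 + 15 + 13 + 13 + 11 + 11 + 6 + 4 + 4 + 4 = 147.
Lower bound: ⌈147/20⌉ = 8 bins.
Also, 9 items each exceed 10, and no two of those can share a bin, so at least 9 bins are needed.
A packing using 9 bins:
  bin 1: 19 = 19
  bin 2: 17 = 17
  bin 3: 15 + 4 = 19
  bin 4: 15 + 4 = 19
  bin 5: 15 + 4 = 19
  bin 6: 13 + 6 = 19
  bin 7: 13 = 13
  bin 8: 11 = 11
  bin 9: 11 = 11
This matches the lower bound, so 9 is optimal.

9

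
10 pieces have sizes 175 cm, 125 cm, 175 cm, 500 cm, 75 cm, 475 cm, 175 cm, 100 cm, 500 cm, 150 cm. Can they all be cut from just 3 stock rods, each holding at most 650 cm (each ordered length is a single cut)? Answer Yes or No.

No

Total = 2450 cm; ⌈2450/650⌉ = 4.
At least 4 stock rods are required, but only 3 are allowed.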